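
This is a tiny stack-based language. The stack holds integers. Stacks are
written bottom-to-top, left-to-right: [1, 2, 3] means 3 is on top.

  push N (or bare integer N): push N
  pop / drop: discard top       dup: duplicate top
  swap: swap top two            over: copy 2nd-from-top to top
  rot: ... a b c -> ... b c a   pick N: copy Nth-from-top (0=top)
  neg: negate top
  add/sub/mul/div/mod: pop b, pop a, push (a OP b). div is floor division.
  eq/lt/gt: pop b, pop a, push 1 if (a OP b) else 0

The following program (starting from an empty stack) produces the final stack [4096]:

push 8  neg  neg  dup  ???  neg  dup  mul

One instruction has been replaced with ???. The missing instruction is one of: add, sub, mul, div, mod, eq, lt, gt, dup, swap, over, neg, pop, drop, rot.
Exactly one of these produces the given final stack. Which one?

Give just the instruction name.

Stack before ???: [8, 8]
Stack after ???:  [64]
The instruction that transforms [8, 8] -> [64] is: mul

Answer: mul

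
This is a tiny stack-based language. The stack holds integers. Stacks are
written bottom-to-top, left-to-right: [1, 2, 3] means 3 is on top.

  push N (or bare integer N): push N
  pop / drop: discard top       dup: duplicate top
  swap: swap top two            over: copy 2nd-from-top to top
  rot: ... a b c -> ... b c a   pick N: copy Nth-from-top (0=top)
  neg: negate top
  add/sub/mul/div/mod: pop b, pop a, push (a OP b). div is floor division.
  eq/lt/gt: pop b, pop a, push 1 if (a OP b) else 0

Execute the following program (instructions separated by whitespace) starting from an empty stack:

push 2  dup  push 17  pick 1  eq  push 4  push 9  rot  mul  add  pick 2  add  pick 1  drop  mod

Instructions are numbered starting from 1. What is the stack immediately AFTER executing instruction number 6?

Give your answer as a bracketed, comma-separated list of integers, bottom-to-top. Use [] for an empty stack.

Step 1 ('push 2'): [2]
Step 2 ('dup'): [2, 2]
Step 3 ('push 17'): [2, 2, 17]
Step 4 ('pick 1'): [2, 2, 17, 2]
Step 5 ('eq'): [2, 2, 0]
Step 6 ('push 4'): [2, 2, 0, 4]

Answer: [2, 2, 0, 4]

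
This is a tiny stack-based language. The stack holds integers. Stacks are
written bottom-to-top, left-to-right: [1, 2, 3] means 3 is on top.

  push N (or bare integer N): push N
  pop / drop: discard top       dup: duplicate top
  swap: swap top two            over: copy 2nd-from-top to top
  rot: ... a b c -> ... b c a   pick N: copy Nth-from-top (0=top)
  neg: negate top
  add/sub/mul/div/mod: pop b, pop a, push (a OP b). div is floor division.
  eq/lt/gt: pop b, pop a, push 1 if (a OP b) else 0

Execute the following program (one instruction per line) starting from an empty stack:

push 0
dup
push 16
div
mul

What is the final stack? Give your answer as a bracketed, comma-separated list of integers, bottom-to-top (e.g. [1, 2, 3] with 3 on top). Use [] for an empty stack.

After 'push 0': [0]
After 'dup': [0, 0]
After 'push 16': [0, 0, 16]
After 'div': [0, 0]
After 'mul': [0]

Answer: [0]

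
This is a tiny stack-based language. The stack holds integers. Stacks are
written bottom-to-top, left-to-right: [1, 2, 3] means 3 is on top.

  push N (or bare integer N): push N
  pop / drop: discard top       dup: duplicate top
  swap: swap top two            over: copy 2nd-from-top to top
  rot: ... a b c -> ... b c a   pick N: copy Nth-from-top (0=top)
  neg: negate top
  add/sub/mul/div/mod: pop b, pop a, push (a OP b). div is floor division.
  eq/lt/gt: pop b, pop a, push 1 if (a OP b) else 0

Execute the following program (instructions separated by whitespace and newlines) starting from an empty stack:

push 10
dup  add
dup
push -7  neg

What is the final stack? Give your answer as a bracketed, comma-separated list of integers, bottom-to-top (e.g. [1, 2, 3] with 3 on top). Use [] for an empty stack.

After 'push 10': [10]
After 'dup': [10, 10]
After 'add': [20]
After 'dup': [20, 20]
After 'push -7': [20, 20, -7]
After 'neg': [20, 20, 7]

Answer: [20, 20, 7]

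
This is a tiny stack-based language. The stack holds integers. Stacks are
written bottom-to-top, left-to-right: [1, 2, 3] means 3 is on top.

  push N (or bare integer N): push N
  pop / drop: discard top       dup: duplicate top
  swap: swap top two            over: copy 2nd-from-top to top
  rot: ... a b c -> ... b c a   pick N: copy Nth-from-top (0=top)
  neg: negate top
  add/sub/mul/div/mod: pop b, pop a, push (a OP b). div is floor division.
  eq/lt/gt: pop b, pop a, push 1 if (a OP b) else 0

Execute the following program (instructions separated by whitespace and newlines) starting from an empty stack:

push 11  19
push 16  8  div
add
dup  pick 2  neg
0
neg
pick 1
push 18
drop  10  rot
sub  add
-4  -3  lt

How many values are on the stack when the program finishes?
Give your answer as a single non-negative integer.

After 'push 11': stack = [11] (depth 1)
After 'push 19': stack = [11, 19] (depth 2)
After 'push 16': stack = [11, 19, 16] (depth 3)
After 'push 8': stack = [11, 19, 16, 8] (depth 4)
After 'div': stack = [11, 19, 2] (depth 3)
After 'add': stack = [11, 21] (depth 2)
After 'dup': stack = [11, 21, 21] (depth 3)
After 'pick 2': stack = [11, 21, 21, 11] (depth 4)
After 'neg': stack = [11, 21, 21, -11] (depth 4)
After 'push 0': stack = [11, 21, 21, -11, 0] (depth 5)
  ...
After 'pick 1': stack = [11, 21, 21, -11, 0, -11] (depth 6)
After 'push 18': stack = [11, 21, 21, -11, 0, -11, 18] (depth 7)
After 'drop': stack = [11, 21, 21, -11, 0, -11] (depth 6)
After 'push 10': stack = [11, 21, 21, -11, 0, -11, 10] (depth 7)
After 'rot': stack = [11, 21, 21, -11, -11, 10, 0] (depth 7)
After 'sub': stack = [11, 21, 21, -11, -11, 10] (depth 6)
After 'add': stack = [11, 21, 21, -11, -1] (depth 5)
After 'push -4': stack = [11, 21, 21, -11, -1, -4] (depth 6)
After 'push -3': stack = [11, 21, 21, -11, -1, -4, -3] (depth 7)
After 'lt': stack = [11, 21, 21, -11, -1, 1] (depth 6)

Answer: 6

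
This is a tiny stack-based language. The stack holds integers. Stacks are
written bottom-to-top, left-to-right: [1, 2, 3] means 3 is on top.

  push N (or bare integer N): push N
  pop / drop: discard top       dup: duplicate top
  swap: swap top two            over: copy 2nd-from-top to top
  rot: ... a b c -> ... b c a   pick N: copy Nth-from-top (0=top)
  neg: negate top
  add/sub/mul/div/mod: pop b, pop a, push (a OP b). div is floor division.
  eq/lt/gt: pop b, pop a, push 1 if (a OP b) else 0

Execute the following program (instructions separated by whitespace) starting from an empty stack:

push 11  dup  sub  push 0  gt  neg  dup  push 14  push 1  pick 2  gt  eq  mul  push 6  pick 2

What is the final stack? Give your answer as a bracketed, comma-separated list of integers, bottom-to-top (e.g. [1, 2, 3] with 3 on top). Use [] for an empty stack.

After 'push 11': [11]
After 'dup': [11, 11]
After 'sub': [0]
After 'push 0': [0, 0]
After 'gt': [0]
After 'neg': [0]
After 'dup': [0, 0]
After 'push 14': [0, 0, 14]
After 'push 1': [0, 0, 14, 1]
After 'pick 2': [0, 0, 14, 1, 0]
After 'gt': [0, 0, 14, 1]
After 'eq': [0, 0, 0]
After 'mul': [0, 0]
After 'push 6': [0, 0, 6]
After 'pick 2': [0, 0, 6, 0]

Answer: [0, 0, 6, 0]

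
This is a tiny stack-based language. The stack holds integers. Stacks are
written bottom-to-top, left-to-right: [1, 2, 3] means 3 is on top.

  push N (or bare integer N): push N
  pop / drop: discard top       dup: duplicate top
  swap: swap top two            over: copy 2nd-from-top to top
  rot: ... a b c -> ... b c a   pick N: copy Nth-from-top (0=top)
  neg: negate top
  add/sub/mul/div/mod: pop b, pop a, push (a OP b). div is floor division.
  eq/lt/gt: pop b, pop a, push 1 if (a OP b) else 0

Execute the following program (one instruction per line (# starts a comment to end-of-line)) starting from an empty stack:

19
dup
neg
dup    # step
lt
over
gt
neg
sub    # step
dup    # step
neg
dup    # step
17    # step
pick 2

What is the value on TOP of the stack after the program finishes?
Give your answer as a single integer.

After 'push 19': [19]
After 'dup': [19, 19]
After 'neg': [19, -19]
After 'dup': [19, -19, -19]
After 'lt': [19, 0]
After 'over': [19, 0, 19]
After 'gt': [19, 0]
After 'neg': [19, 0]
After 'sub': [19]
After 'dup': [19, 19]
After 'neg': [19, -19]
After 'dup': [19, -19, -19]
After 'push 17': [19, -19, -19, 17]
After 'pick 2': [19, -19, -19, 17, -19]

Answer: -19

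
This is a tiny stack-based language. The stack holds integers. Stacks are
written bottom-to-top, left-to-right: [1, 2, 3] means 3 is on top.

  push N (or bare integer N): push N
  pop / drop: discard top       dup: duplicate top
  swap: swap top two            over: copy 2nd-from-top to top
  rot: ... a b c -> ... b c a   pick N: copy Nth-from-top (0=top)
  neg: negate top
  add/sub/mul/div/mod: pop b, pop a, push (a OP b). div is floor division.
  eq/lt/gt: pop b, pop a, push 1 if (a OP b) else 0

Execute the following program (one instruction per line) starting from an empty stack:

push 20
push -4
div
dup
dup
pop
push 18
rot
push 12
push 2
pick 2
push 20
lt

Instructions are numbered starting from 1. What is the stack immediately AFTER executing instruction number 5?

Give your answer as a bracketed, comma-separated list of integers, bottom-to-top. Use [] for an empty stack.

Step 1 ('push 20'): [20]
Step 2 ('push -4'): [20, -4]
Step 3 ('div'): [-5]
Step 4 ('dup'): [-5, -5]
Step 5 ('dup'): [-5, -5, -5]

Answer: [-5, -5, -5]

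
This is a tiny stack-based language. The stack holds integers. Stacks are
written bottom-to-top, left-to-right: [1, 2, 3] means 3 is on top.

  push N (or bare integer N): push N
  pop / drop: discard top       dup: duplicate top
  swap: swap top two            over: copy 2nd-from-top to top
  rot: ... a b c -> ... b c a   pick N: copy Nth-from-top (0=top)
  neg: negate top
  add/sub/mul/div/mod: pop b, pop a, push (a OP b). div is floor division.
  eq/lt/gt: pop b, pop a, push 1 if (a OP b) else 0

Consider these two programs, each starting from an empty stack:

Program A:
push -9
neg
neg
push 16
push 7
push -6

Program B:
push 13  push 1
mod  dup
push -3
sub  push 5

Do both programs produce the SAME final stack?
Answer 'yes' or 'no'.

Program A trace:
  After 'push -9': [-9]
  After 'neg': [9]
  After 'neg': [-9]
  After 'push 16': [-9, 16]
  After 'push 7': [-9, 16, 7]
  After 'push -6': [-9, 16, 7, -6]
Program A final stack: [-9, 16, 7, -6]

Program B trace:
  After 'push 13': [13]
  After 'push 1': [13, 1]
  After 'mod': [0]
  After 'dup': [0, 0]
  After 'push -3': [0, 0, -3]
  After 'sub': [0, 3]
  After 'push 5': [0, 3, 5]
Program B final stack: [0, 3, 5]
Same: no

Answer: no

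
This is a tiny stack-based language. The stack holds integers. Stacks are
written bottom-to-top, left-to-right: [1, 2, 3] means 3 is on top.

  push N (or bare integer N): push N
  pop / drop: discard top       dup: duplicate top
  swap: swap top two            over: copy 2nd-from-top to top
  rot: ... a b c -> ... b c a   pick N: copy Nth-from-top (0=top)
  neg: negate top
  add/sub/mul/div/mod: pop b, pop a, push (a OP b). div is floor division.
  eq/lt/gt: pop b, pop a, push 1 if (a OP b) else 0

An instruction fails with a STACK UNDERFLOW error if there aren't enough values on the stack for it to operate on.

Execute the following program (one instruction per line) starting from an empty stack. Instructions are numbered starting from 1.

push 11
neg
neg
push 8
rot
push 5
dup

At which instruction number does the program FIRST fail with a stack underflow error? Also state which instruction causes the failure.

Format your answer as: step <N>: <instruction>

Answer: step 5: rot

Derivation:
Step 1 ('push 11'): stack = [11], depth = 1
Step 2 ('neg'): stack = [-11], depth = 1
Step 3 ('neg'): stack = [11], depth = 1
Step 4 ('push 8'): stack = [11, 8], depth = 2
Step 5 ('rot'): needs 3 value(s) but depth is 2 — STACK UNDERFLOW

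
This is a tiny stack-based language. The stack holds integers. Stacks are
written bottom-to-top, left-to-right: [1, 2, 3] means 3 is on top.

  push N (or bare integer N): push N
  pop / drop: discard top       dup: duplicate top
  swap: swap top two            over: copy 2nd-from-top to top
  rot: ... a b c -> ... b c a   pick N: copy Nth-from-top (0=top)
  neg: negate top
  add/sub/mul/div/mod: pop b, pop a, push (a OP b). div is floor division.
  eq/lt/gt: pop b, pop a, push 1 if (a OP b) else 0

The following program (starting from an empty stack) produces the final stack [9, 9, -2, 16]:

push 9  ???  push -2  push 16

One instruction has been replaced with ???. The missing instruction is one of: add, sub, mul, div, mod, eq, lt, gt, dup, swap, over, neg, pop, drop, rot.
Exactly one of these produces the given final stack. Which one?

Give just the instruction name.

Answer: dup

Derivation:
Stack before ???: [9]
Stack after ???:  [9, 9]
The instruction that transforms [9] -> [9, 9] is: dup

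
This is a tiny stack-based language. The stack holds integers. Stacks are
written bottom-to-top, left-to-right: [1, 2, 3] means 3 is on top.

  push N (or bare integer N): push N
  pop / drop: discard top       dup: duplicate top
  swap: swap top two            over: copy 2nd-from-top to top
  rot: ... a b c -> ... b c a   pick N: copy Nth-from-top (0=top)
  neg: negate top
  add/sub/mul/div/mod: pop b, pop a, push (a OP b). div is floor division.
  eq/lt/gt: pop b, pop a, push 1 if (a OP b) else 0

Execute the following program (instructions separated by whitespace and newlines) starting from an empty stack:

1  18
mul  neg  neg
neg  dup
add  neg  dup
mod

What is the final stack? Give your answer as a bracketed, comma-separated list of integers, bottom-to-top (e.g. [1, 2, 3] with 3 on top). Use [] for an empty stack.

Answer: [0]

Derivation:
After 'push 1': [1]
After 'push 18': [1, 18]
After 'mul': [18]
After 'neg': [-18]
After 'neg': [18]
After 'neg': [-18]
After 'dup': [-18, -18]
After 'add': [-36]
After 'neg': [36]
After 'dup': [36, 36]
After 'mod': [0]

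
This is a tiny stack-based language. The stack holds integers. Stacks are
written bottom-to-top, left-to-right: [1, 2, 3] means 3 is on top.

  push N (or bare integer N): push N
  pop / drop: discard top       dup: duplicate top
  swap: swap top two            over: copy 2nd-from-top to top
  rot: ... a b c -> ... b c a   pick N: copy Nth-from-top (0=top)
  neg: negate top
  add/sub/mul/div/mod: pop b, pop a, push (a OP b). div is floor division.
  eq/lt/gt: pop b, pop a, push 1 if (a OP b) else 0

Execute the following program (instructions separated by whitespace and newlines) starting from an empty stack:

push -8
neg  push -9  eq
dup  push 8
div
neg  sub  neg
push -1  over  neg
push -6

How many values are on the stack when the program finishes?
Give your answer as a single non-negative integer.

Answer: 4

Derivation:
After 'push -8': stack = [-8] (depth 1)
After 'neg': stack = [8] (depth 1)
After 'push -9': stack = [8, -9] (depth 2)
After 'eq': stack = [0] (depth 1)
After 'dup': stack = [0, 0] (depth 2)
After 'push 8': stack = [0, 0, 8] (depth 3)
After 'div': stack = [0, 0] (depth 2)
After 'neg': stack = [0, 0] (depth 2)
After 'sub': stack = [0] (depth 1)
After 'neg': stack = [0] (depth 1)
After 'push -1': stack = [0, -1] (depth 2)
After 'over': stack = [0, -1, 0] (depth 3)
After 'neg': stack = [0, -1, 0] (depth 3)
After 'push -6': stack = [0, -1, 0, -6] (depth 4)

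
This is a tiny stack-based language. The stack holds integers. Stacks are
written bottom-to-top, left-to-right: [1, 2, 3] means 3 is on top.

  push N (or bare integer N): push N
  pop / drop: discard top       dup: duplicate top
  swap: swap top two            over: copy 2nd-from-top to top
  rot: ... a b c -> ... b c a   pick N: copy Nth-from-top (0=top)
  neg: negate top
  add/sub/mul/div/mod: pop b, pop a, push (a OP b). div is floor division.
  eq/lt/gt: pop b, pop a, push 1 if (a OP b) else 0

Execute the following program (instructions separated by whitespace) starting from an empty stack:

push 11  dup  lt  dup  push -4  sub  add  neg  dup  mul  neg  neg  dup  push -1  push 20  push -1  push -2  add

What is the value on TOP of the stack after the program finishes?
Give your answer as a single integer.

After 'push 11': [11]
After 'dup': [11, 11]
After 'lt': [0]
After 'dup': [0, 0]
After 'push -4': [0, 0, -4]
After 'sub': [0, 4]
After 'add': [4]
After 'neg': [-4]
After 'dup': [-4, -4]
After 'mul': [16]
After 'neg': [-16]
After 'neg': [16]
After 'dup': [16, 16]
After 'push -1': [16, 16, -1]
After 'push 20': [16, 16, -1, 20]
After 'push -1': [16, 16, -1, 20, -1]
After 'push -2': [16, 16, -1, 20, -1, -2]
After 'add': [16, 16, -1, 20, -3]

Answer: -3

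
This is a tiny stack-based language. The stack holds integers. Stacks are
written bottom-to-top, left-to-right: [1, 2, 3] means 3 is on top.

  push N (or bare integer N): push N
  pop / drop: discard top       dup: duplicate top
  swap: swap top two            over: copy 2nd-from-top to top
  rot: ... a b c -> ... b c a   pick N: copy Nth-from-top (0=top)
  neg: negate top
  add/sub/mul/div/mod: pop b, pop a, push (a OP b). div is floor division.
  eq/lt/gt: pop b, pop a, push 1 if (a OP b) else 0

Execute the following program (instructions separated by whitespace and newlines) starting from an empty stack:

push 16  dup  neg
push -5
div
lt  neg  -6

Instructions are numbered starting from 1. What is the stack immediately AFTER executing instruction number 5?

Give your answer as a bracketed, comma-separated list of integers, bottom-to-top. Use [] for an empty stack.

Step 1 ('push 16'): [16]
Step 2 ('dup'): [16, 16]
Step 3 ('neg'): [16, -16]
Step 4 ('push -5'): [16, -16, -5]
Step 5 ('div'): [16, 3]

Answer: [16, 3]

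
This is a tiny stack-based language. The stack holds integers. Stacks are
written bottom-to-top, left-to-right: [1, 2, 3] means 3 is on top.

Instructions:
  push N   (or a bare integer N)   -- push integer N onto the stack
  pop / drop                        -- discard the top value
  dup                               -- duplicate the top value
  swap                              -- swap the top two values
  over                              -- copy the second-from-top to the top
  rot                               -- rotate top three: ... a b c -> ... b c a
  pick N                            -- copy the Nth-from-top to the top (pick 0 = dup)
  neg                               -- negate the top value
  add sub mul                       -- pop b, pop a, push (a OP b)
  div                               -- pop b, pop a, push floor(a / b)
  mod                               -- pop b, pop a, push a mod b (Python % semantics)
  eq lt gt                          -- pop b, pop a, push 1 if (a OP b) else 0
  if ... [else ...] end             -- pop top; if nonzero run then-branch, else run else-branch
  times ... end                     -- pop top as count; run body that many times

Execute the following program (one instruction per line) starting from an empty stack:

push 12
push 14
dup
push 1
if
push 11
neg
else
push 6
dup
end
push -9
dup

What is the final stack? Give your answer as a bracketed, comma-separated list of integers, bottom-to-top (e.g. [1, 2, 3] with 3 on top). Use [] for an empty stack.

After 'push 12': [12]
After 'push 14': [12, 14]
After 'dup': [12, 14, 14]
After 'push 1': [12, 14, 14, 1]
After 'if': [12, 14, 14]
After 'push 11': [12, 14, 14, 11]
After 'neg': [12, 14, 14, -11]
After 'push -9': [12, 14, 14, -11, -9]
After 'dup': [12, 14, 14, -11, -9, -9]

Answer: [12, 14, 14, -11, -9, -9]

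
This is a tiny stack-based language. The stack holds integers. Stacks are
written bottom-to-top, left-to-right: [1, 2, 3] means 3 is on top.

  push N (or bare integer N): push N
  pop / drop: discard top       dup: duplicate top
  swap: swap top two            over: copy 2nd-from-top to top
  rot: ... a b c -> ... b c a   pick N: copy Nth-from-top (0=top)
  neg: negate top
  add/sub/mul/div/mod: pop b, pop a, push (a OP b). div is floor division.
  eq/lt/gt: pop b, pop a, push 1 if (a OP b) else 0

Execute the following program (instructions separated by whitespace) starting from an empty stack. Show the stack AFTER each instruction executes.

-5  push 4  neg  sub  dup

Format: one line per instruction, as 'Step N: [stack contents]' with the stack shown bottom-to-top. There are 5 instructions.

Step 1: [-5]
Step 2: [-5, 4]
Step 3: [-5, -4]
Step 4: [-1]
Step 5: [-1, -1]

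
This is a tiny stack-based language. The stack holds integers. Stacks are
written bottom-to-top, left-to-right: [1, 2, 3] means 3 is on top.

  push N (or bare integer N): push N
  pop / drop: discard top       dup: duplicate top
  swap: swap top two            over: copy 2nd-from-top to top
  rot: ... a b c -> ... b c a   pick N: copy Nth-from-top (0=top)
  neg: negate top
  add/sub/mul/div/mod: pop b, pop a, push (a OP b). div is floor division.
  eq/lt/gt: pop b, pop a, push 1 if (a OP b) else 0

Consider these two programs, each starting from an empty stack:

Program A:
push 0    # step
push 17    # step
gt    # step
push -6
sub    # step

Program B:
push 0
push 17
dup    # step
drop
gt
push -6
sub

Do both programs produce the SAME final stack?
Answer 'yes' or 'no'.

Answer: yes

Derivation:
Program A trace:
  After 'push 0': [0]
  After 'push 17': [0, 17]
  After 'gt': [0]
  After 'push -6': [0, -6]
  After 'sub': [6]
Program A final stack: [6]

Program B trace:
  After 'push 0': [0]
  After 'push 17': [0, 17]
  After 'dup': [0, 17, 17]
  After 'drop': [0, 17]
  After 'gt': [0]
  After 'push -6': [0, -6]
  After 'sub': [6]
Program B final stack: [6]
Same: yes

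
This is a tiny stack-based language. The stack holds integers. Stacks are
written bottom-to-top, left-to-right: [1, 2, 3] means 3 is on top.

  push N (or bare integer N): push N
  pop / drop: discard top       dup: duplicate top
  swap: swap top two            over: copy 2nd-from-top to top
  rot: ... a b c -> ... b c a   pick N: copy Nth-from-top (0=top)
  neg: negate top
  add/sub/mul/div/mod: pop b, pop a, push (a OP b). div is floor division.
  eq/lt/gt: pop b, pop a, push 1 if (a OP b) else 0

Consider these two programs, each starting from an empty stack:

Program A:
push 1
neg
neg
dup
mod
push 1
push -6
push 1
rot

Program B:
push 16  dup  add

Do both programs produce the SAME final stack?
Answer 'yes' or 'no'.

Answer: no

Derivation:
Program A trace:
  After 'push 1': [1]
  After 'neg': [-1]
  After 'neg': [1]
  After 'dup': [1, 1]
  After 'mod': [0]
  After 'push 1': [0, 1]
  After 'push -6': [0, 1, -6]
  After 'push 1': [0, 1, -6, 1]
  After 'rot': [0, -6, 1, 1]
Program A final stack: [0, -6, 1, 1]

Program B trace:
  After 'push 16': [16]
  After 'dup': [16, 16]
  After 'add': [32]
Program B final stack: [32]
Same: no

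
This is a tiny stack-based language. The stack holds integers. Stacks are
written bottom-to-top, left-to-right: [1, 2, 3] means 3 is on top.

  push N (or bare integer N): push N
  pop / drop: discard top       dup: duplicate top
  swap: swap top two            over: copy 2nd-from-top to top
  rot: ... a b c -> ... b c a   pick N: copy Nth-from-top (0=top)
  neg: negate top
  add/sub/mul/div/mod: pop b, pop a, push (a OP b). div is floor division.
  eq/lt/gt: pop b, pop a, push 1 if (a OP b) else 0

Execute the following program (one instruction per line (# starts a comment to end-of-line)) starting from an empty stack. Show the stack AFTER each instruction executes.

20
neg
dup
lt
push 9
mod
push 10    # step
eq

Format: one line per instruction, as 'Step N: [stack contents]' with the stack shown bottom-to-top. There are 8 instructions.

Step 1: [20]
Step 2: [-20]
Step 3: [-20, -20]
Step 4: [0]
Step 5: [0, 9]
Step 6: [0]
Step 7: [0, 10]
Step 8: [0]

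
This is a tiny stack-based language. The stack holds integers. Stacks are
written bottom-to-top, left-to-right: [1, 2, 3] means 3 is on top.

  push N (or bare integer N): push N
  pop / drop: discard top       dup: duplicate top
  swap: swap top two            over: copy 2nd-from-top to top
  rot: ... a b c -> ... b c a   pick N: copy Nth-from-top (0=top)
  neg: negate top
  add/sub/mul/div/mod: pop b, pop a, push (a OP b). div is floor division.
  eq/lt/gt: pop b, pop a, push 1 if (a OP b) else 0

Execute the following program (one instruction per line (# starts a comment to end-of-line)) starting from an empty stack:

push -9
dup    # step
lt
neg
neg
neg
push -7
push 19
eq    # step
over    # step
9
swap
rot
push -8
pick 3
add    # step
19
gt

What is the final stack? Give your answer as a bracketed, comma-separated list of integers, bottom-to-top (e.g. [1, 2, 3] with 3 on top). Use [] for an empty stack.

Answer: [0, 9, 0, 0, 0]

Derivation:
After 'push -9': [-9]
After 'dup': [-9, -9]
After 'lt': [0]
After 'neg': [0]
After 'neg': [0]
After 'neg': [0]
After 'push -7': [0, -7]
After 'push 19': [0, -7, 19]
After 'eq': [0, 0]
After 'over': [0, 0, 0]
After 'push 9': [0, 0, 0, 9]
After 'swap': [0, 0, 9, 0]
After 'rot': [0, 9, 0, 0]
After 'push -8': [0, 9, 0, 0, -8]
After 'pick 3': [0, 9, 0, 0, -8, 9]
After 'add': [0, 9, 0, 0, 1]
After 'push 19': [0, 9, 0, 0, 1, 19]
After 'gt': [0, 9, 0, 0, 0]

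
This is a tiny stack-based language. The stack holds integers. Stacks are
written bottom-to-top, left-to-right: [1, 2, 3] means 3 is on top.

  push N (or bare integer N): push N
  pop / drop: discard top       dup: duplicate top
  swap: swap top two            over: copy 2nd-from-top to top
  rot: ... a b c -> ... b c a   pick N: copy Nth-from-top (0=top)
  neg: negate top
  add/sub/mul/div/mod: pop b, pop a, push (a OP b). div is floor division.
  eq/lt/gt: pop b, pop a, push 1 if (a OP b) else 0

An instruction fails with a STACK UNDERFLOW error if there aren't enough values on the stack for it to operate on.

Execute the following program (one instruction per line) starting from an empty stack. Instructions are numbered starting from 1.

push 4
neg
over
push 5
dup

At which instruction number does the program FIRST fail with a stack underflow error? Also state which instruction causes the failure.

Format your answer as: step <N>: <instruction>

Step 1 ('push 4'): stack = [4], depth = 1
Step 2 ('neg'): stack = [-4], depth = 1
Step 3 ('over'): needs 2 value(s) but depth is 1 — STACK UNDERFLOW

Answer: step 3: over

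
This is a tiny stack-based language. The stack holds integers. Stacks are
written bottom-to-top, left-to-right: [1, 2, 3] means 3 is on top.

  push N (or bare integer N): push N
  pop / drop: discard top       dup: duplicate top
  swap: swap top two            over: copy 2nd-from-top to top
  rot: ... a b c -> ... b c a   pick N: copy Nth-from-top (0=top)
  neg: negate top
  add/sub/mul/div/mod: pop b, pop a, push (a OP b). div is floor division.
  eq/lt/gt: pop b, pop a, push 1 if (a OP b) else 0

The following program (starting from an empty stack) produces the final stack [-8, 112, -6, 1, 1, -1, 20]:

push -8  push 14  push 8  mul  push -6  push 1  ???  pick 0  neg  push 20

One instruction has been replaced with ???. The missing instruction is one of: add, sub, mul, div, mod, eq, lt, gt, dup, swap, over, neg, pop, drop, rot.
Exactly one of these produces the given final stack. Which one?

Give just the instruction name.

Answer: dup

Derivation:
Stack before ???: [-8, 112, -6, 1]
Stack after ???:  [-8, 112, -6, 1, 1]
The instruction that transforms [-8, 112, -6, 1] -> [-8, 112, -6, 1, 1] is: dup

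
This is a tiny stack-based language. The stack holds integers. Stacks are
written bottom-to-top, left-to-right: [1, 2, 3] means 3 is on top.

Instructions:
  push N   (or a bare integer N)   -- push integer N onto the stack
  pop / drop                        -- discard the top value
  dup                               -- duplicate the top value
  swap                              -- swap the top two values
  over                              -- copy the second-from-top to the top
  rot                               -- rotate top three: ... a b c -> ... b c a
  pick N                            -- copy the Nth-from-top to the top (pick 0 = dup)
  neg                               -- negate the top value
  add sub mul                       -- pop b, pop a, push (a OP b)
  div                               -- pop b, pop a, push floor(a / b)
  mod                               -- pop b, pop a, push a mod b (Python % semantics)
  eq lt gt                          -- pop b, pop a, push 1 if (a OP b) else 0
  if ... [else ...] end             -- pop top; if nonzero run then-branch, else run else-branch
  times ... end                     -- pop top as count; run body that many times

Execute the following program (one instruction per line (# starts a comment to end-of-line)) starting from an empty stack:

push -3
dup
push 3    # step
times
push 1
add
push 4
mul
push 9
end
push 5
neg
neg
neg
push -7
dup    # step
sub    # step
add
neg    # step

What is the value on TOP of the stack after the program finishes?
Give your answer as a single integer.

After 'push -3': [-3]
After 'dup': [-3, -3]
After 'push 3': [-3, -3, 3]
After 'times': [-3, -3]
After 'push 1': [-3, -3, 1]
After 'add': [-3, -2]
After 'push 4': [-3, -2, 4]
After 'mul': [-3, -8]
After 'push 9': [-3, -8, 9]
After 'push 1': [-3, -8, 9, 1]
  ...
After 'push 9': [-3, -8, 40, 40, 9]
After 'push 5': [-3, -8, 40, 40, 9, 5]
After 'neg': [-3, -8, 40, 40, 9, -5]
After 'neg': [-3, -8, 40, 40, 9, 5]
After 'neg': [-3, -8, 40, 40, 9, -5]
After 'push -7': [-3, -8, 40, 40, 9, -5, -7]
After 'dup': [-3, -8, 40, 40, 9, -5, -7, -7]
After 'sub': [-3, -8, 40, 40, 9, -5, 0]
After 'add': [-3, -8, 40, 40, 9, -5]
After 'neg': [-3, -8, 40, 40, 9, 5]

Answer: 5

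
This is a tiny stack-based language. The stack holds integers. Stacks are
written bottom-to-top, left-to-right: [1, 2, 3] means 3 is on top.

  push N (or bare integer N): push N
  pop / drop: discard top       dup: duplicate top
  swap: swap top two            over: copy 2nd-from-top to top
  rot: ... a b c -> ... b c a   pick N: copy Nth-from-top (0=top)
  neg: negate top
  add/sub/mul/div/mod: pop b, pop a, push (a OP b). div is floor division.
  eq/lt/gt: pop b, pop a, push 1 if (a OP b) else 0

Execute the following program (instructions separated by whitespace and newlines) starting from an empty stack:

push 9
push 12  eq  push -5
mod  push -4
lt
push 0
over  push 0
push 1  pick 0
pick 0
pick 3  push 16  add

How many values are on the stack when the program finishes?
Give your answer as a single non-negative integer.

Answer: 8

Derivation:
After 'push 9': stack = [9] (depth 1)
After 'push 12': stack = [9, 12] (depth 2)
After 'eq': stack = [0] (depth 1)
After 'push -5': stack = [0, -5] (depth 2)
After 'mod': stack = [0] (depth 1)
After 'push -4': stack = [0, -4] (depth 2)
After 'lt': stack = [0] (depth 1)
After 'push 0': stack = [0, 0] (depth 2)
After 'over': stack = [0, 0, 0] (depth 3)
After 'push 0': stack = [0, 0, 0, 0] (depth 4)
After 'push 1': stack = [0, 0, 0, 0, 1] (depth 5)
After 'pick 0': stack = [0, 0, 0, 0, 1, 1] (depth 6)
After 'pick 0': stack = [0, 0, 0, 0, 1, 1, 1] (depth 7)
After 'pick 3': stack = [0, 0, 0, 0, 1, 1, 1, 0] (depth 8)
After 'push 16': stack = [0, 0, 0, 0, 1, 1, 1, 0, 16] (depth 9)
After 'add': stack = [0, 0, 0, 0, 1, 1, 1, 16] (depth 8)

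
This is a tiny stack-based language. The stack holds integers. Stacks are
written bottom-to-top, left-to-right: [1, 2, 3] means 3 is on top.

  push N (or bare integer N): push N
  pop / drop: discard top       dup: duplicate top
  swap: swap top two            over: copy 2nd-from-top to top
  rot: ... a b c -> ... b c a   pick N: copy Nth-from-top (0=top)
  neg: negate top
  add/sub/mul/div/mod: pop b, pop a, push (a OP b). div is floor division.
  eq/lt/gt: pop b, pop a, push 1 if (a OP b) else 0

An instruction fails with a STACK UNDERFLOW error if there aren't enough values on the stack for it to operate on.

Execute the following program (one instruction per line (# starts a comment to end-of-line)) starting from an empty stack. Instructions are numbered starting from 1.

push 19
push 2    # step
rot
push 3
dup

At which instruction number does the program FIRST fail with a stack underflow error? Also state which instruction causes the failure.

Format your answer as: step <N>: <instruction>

Step 1 ('push 19'): stack = [19], depth = 1
Step 2 ('push 2'): stack = [19, 2], depth = 2
Step 3 ('rot'): needs 3 value(s) but depth is 2 — STACK UNDERFLOW

Answer: step 3: rot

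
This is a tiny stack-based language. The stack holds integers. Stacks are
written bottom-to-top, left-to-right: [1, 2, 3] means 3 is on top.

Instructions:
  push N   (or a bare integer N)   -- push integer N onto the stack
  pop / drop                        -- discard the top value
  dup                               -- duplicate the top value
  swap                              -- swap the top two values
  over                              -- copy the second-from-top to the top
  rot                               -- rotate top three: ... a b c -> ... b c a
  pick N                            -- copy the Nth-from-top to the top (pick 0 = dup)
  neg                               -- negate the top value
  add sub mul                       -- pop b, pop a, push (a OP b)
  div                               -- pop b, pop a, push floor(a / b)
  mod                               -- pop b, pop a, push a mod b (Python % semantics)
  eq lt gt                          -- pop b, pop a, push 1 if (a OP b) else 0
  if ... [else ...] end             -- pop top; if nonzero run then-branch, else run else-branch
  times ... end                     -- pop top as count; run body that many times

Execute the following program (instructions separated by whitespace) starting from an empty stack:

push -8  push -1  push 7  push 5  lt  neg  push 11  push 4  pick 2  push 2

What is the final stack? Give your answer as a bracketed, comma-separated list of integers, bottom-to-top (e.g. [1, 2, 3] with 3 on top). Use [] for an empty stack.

Answer: [-8, -1, 0, 11, 4, 0, 2]

Derivation:
After 'push -8': [-8]
After 'push -1': [-8, -1]
After 'push 7': [-8, -1, 7]
After 'push 5': [-8, -1, 7, 5]
After 'lt': [-8, -1, 0]
After 'neg': [-8, -1, 0]
After 'push 11': [-8, -1, 0, 11]
After 'push 4': [-8, -1, 0, 11, 4]
After 'pick 2': [-8, -1, 0, 11, 4, 0]
After 'push 2': [-8, -1, 0, 11, 4, 0, 2]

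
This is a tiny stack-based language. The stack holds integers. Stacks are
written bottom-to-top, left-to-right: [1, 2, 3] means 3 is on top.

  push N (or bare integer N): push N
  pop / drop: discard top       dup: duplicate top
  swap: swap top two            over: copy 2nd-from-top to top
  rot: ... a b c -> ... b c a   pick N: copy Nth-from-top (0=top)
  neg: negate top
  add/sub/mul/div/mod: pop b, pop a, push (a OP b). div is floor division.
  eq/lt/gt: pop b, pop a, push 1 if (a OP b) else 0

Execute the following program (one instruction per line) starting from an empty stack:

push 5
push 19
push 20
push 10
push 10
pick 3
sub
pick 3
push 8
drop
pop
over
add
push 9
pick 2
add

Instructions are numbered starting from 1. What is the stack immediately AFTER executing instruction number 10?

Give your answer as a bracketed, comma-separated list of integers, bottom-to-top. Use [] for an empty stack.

Step 1 ('push 5'): [5]
Step 2 ('push 19'): [5, 19]
Step 3 ('push 20'): [5, 19, 20]
Step 4 ('push 10'): [5, 19, 20, 10]
Step 5 ('push 10'): [5, 19, 20, 10, 10]
Step 6 ('pick 3'): [5, 19, 20, 10, 10, 19]
Step 7 ('sub'): [5, 19, 20, 10, -9]
Step 8 ('pick 3'): [5, 19, 20, 10, -9, 19]
Step 9 ('push 8'): [5, 19, 20, 10, -9, 19, 8]
Step 10 ('drop'): [5, 19, 20, 10, -9, 19]

Answer: [5, 19, 20, 10, -9, 19]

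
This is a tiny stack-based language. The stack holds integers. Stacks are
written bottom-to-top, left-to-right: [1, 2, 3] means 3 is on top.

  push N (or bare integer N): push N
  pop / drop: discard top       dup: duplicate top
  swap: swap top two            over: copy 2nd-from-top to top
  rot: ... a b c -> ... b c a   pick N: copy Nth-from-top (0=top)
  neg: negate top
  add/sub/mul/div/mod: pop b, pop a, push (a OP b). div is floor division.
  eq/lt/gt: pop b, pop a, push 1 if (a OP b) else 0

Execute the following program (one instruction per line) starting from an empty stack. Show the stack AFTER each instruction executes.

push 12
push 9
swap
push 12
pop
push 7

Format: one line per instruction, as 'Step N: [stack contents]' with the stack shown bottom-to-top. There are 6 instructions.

Step 1: [12]
Step 2: [12, 9]
Step 3: [9, 12]
Step 4: [9, 12, 12]
Step 5: [9, 12]
Step 6: [9, 12, 7]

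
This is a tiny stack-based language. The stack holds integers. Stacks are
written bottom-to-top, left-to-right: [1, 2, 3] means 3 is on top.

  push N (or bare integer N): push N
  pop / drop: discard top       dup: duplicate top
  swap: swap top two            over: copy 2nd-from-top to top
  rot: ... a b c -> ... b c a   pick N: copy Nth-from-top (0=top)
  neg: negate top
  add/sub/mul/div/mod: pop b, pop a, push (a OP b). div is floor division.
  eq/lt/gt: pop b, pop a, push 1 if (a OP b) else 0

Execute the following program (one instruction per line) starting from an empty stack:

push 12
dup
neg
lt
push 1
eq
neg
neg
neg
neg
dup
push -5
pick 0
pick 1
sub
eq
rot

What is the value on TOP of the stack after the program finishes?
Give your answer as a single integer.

Answer: 0

Derivation:
After 'push 12': [12]
After 'dup': [12, 12]
After 'neg': [12, -12]
After 'lt': [0]
After 'push 1': [0, 1]
After 'eq': [0]
After 'neg': [0]
After 'neg': [0]
After 'neg': [0]
After 'neg': [0]
After 'dup': [0, 0]
After 'push -5': [0, 0, -5]
After 'pick 0': [0, 0, -5, -5]
After 'pick 1': [0, 0, -5, -5, -5]
After 'sub': [0, 0, -5, 0]
After 'eq': [0, 0, 0]
After 'rot': [0, 0, 0]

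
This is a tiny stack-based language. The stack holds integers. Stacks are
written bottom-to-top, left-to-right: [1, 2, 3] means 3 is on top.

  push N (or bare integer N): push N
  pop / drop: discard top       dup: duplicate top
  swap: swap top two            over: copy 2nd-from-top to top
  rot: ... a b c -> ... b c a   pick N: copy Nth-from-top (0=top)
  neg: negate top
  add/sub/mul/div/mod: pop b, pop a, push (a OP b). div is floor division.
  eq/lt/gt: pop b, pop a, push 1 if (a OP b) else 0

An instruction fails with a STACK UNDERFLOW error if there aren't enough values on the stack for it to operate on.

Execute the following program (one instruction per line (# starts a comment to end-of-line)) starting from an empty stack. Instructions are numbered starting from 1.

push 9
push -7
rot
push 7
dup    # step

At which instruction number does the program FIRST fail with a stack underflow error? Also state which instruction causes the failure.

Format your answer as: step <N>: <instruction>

Answer: step 3: rot

Derivation:
Step 1 ('push 9'): stack = [9], depth = 1
Step 2 ('push -7'): stack = [9, -7], depth = 2
Step 3 ('rot'): needs 3 value(s) but depth is 2 — STACK UNDERFLOW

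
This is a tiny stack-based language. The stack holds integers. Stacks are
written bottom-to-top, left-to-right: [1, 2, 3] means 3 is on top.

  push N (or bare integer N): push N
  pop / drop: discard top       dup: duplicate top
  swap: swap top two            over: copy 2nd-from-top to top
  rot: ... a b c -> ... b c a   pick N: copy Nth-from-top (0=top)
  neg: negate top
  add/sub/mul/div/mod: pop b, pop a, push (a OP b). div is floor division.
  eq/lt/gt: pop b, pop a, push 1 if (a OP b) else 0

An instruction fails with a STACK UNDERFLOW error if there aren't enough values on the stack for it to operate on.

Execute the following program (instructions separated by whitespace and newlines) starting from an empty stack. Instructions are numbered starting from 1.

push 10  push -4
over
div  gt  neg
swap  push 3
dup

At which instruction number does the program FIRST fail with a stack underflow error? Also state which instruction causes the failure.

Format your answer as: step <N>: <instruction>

Step 1 ('push 10'): stack = [10], depth = 1
Step 2 ('push -4'): stack = [10, -4], depth = 2
Step 3 ('over'): stack = [10, -4, 10], depth = 3
Step 4 ('div'): stack = [10, -1], depth = 2
Step 5 ('gt'): stack = [1], depth = 1
Step 6 ('neg'): stack = [-1], depth = 1
Step 7 ('swap'): needs 2 value(s) but depth is 1 — STACK UNDERFLOW

Answer: step 7: swap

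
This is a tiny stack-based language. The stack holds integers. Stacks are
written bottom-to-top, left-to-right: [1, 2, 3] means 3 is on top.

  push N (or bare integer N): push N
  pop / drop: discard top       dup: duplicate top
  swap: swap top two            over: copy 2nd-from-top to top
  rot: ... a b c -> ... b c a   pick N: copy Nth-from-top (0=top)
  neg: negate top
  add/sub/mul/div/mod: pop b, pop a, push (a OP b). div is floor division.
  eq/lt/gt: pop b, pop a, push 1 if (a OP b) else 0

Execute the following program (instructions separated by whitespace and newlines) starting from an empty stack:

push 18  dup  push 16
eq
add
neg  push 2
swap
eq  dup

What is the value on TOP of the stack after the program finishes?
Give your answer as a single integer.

Answer: 0

Derivation:
After 'push 18': [18]
After 'dup': [18, 18]
After 'push 16': [18, 18, 16]
After 'eq': [18, 0]
After 'add': [18]
After 'neg': [-18]
After 'push 2': [-18, 2]
After 'swap': [2, -18]
After 'eq': [0]
After 'dup': [0, 0]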